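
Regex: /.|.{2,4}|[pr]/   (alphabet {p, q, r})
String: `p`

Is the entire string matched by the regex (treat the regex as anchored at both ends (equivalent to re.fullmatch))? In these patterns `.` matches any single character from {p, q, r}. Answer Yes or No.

Yes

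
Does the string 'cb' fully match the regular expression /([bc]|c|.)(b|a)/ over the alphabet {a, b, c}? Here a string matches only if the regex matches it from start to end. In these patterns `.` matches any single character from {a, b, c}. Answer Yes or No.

Yes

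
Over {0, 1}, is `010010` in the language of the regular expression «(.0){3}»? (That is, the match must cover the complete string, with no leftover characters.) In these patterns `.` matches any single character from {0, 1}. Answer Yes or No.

No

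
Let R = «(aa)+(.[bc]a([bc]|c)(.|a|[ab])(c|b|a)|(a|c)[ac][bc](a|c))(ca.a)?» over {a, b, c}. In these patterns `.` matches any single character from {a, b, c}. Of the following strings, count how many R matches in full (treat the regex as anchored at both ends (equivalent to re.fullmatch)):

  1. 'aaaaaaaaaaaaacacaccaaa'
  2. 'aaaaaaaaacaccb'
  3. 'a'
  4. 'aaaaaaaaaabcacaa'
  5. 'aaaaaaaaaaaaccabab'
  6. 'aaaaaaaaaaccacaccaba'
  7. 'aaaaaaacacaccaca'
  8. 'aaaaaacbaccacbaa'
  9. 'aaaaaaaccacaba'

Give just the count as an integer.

7

1 → match
2 → match
3. 'a' → no match — must start with 'aa'
4 → match
5 → match
6 → match
7 → match
8 → no match
9 → match
Total matched: 7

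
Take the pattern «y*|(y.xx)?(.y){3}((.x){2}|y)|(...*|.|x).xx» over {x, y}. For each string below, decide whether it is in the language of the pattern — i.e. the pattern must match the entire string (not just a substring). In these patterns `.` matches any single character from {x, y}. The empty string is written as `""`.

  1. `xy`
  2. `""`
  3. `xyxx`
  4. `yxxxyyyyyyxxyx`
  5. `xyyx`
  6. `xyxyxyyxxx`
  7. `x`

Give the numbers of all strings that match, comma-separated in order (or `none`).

1 → no match
2 → match
3 → match
4 → match
5 → no match
6 → match
7 → no match

2, 3, 4, 6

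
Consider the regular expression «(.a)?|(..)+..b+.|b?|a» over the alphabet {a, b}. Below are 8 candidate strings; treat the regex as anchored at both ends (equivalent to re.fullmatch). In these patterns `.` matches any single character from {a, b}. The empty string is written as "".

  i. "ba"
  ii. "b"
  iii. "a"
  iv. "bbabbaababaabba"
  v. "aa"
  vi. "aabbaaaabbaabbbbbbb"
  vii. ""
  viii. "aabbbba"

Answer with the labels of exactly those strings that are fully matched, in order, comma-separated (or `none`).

i, ii, iii, iv, v, vi, vii, viii

i. "ba" → match
ii. "b" → match
iii. "a" → match
iv → match
v. "aa" → match
vi → match
vii. "" → match
viii. "aabbbba" → match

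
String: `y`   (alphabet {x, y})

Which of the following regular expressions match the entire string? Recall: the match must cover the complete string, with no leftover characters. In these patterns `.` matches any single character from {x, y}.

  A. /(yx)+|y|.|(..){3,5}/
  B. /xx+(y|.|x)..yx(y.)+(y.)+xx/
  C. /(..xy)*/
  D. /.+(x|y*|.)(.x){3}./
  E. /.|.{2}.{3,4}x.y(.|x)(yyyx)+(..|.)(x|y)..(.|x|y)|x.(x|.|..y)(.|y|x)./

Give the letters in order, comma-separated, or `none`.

A → match
B → no match — must start with `xx`
C → no match
D → no match
E → match

A, E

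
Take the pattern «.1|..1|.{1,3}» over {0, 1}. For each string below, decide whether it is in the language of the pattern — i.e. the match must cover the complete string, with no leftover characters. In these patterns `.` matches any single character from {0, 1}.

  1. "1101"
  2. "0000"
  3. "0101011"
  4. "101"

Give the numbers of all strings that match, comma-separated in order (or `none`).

4

1 → no match
2 → no match
3 → no match
4 → match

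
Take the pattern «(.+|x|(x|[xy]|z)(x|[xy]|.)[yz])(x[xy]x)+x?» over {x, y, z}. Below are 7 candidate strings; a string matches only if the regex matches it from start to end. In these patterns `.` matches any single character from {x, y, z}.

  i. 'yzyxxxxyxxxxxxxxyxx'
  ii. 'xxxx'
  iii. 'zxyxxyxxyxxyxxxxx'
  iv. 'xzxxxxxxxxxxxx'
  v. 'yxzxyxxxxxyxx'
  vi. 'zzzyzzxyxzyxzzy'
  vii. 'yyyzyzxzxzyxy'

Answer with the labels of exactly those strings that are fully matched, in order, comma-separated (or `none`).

i → match
ii → match
iii → match
iv → match
v → match
vi → no match
vii → no match

i, ii, iii, iv, v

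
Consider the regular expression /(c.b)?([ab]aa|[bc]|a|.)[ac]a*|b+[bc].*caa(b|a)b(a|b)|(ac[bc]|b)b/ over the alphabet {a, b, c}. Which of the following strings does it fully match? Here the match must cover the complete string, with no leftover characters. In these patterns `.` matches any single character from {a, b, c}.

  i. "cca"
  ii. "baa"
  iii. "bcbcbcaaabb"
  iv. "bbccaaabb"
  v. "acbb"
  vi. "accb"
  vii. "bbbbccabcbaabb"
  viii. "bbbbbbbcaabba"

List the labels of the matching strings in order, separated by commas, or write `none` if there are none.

i → match
ii → match
iii → match
iv → match
v → match
vi → match
vii → no match
viii → match

i, ii, iii, iv, v, vi, viii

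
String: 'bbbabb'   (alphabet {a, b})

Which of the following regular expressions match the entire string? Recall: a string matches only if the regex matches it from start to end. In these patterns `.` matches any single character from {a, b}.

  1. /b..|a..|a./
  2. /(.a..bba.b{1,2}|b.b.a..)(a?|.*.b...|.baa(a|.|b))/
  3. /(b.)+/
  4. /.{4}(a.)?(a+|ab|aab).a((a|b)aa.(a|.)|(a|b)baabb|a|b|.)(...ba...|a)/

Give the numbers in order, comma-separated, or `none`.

3

1 → no match
2 → no match
3 → match
4 → no match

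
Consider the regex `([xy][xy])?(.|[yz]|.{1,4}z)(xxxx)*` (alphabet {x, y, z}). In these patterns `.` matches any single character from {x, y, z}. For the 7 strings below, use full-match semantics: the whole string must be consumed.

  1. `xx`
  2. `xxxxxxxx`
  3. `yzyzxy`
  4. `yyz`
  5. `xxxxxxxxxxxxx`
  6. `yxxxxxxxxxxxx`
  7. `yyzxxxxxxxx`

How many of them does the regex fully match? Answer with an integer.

4

1 → no match
2 → no match
3 → no match
4 → match
5 → match
6 → match
7 → match
Total matched: 4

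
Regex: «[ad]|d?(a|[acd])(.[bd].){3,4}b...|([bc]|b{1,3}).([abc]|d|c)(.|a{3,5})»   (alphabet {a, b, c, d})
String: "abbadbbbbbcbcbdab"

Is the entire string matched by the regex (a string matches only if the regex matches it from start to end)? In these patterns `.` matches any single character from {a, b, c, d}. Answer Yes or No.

Yes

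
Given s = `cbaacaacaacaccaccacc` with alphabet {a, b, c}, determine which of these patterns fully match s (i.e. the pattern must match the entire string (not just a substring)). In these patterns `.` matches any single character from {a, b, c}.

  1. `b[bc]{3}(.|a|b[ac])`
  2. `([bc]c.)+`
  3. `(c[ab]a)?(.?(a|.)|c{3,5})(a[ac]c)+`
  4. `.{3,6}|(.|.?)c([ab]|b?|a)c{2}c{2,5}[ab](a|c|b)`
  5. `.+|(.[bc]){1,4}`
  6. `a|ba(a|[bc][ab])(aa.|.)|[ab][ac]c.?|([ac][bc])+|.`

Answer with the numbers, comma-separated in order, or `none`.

1 → no match — must start with `b`
2 → no match
3 → match
4 → no match
5 → match
6 → no match

3, 5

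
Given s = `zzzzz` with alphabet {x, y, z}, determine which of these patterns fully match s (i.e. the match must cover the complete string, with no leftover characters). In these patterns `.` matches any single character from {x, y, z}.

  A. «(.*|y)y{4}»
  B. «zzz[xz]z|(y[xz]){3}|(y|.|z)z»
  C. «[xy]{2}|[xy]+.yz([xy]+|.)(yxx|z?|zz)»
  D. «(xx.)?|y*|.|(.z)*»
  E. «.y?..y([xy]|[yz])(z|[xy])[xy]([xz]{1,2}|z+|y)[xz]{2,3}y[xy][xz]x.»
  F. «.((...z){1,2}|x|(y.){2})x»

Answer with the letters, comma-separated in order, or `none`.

B

A → no match — must end with `y`
B → match
C → no match
D → no match
E → no match
F → no match — must end with `x`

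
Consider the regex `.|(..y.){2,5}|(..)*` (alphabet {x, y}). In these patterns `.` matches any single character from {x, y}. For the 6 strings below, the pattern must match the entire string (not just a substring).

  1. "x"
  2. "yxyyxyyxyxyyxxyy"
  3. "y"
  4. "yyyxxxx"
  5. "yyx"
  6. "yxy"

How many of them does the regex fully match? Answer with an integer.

1. "x" → match
2 → match
3. "y" → match
4. "yyyxxxx" → no match
5. "yyx" → no match
6. "yxy" → no match
Total matched: 3

3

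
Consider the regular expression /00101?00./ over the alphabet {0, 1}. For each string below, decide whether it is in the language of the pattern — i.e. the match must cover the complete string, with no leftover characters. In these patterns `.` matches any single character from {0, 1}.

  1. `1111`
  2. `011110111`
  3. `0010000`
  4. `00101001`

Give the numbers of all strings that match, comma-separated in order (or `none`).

1 → no match — must start with `0010`
2 → no match — must start with `0010`
3 → match
4 → match

3, 4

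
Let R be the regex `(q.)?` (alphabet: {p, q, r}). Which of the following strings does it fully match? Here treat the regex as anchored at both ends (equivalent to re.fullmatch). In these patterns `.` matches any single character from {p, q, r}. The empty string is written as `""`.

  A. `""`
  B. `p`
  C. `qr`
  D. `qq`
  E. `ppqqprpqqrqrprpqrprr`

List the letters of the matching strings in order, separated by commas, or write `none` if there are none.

A, C, D

A. `""` → match
B. `p` → no match
C. `qr` → match
D. `qq` → match
E → no match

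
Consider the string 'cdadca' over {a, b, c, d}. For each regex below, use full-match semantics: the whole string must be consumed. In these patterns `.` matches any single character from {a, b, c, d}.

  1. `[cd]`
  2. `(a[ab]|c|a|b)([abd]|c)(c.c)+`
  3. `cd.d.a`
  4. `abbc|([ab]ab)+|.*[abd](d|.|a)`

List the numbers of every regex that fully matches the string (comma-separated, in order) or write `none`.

3

1 → no match
2 → no match — must end with 'c'
3 → match
4 → no match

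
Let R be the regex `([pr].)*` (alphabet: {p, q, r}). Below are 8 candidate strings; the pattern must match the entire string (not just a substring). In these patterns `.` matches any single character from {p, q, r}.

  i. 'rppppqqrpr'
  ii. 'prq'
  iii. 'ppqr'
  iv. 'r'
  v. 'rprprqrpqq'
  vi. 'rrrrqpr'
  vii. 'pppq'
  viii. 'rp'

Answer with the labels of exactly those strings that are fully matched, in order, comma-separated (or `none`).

i → no match
ii → no match
iii → no match
iv → no match
v → no match
vi → no match
vii → match
viii → match

vii, viii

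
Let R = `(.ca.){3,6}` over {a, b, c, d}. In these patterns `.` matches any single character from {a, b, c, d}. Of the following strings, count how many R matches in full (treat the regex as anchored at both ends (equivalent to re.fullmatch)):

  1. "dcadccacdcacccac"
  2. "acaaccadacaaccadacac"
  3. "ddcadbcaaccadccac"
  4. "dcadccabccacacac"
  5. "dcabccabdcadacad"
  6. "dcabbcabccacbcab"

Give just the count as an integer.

1 → match
2 → match
3 → no match
4 → match
5 → match
6 → match
Total matched: 5

5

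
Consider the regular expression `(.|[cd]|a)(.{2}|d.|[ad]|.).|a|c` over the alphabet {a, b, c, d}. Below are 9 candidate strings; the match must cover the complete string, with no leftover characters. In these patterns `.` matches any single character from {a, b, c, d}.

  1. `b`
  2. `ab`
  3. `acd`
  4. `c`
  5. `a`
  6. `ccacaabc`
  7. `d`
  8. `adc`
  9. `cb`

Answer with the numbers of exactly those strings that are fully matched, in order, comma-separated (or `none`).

3, 4, 5, 8

1 → no match
2 → no match
3 → match
4 → match
5 → match
6 → no match
7 → no match
8 → match
9 → no match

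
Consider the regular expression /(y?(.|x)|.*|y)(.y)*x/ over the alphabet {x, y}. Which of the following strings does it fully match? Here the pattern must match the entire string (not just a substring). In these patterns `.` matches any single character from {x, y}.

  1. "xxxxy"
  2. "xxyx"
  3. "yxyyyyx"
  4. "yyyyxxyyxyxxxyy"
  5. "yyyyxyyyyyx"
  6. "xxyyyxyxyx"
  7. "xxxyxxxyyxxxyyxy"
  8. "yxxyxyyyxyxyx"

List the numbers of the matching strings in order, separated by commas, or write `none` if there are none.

1. "xxxxy" → no match — must end with "x"
2. "xxyx" → match
3. "yxyyyyx" → match
4 → no match — must end with "x"
5. "yyyyxyyyyyx" → match
6. "xxyyyxyxyx" → match
7 → no match — must end with "x"
8 → match

2, 3, 5, 6, 8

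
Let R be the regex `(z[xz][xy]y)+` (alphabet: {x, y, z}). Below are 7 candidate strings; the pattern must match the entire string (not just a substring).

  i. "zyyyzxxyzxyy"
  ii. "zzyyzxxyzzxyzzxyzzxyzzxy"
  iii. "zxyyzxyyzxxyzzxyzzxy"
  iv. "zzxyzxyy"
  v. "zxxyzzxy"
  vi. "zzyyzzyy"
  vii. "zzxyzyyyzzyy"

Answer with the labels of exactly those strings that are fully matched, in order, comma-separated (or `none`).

ii, iii, iv, v, vi

i. "zyyyzxxyzxyy" → no match
ii → match
iii → match
iv. "zzxyzxyy" → match
v. "zxxyzzxy" → match
vi. "zzyyzzyy" → match
vii. "zzxyzyyyzzyy" → no match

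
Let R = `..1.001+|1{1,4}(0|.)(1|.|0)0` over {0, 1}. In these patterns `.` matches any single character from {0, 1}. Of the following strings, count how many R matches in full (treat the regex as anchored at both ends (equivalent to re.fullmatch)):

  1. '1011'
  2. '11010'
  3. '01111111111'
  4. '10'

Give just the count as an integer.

1

1 → no match
2 → match
3 → no match
4 → no match
Total matched: 1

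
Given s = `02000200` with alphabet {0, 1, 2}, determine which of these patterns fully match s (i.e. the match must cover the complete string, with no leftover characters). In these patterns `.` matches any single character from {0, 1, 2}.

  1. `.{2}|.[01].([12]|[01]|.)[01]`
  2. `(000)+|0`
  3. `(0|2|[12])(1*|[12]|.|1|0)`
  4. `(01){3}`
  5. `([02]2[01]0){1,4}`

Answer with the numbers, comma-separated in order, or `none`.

5

1 → no match
2 → no match
3 → no match
4 → no match — must start with `01`
5 → match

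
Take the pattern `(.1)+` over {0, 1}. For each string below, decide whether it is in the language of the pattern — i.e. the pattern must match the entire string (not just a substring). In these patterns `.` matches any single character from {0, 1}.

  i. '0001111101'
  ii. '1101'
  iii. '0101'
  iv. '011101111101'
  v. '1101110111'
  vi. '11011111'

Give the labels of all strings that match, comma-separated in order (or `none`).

i → no match
ii → match
iii → match
iv → match
v → match
vi → match

ii, iii, iv, v, vi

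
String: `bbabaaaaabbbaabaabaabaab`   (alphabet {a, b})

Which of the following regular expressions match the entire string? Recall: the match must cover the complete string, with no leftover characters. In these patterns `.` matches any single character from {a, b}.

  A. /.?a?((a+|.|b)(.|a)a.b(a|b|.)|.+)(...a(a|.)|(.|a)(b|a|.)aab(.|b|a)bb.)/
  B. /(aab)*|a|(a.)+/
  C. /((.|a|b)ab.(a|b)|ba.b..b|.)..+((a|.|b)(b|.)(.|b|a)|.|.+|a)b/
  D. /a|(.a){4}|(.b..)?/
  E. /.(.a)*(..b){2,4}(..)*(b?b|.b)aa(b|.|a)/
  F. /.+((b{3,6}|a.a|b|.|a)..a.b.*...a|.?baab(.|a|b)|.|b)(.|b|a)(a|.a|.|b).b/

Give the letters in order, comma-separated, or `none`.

A → match
B → no match
C → match
D → no match
E → match
F → match

A, C, E, F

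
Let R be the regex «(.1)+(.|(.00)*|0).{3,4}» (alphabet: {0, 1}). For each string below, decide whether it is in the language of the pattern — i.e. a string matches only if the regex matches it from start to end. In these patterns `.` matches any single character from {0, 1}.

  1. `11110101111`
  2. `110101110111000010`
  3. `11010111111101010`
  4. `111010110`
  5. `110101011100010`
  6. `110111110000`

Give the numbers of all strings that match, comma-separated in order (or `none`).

1, 2, 3, 5, 6

1. `11110101111` → match
2 → match
3 → match
4. `111010110` → no match
5 → match
6. `110111110000` → match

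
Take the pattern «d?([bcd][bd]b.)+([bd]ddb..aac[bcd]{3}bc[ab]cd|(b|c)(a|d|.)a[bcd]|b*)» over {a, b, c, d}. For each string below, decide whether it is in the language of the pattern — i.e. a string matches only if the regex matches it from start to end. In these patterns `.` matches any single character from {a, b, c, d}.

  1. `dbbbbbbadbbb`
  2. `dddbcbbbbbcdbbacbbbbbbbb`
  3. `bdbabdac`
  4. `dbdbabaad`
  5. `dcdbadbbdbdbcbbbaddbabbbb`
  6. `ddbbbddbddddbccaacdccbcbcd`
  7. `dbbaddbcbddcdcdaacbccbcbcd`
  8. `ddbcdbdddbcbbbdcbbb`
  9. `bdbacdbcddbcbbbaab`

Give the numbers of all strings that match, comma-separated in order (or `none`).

1. `dbbbbbbadbbb` → match
2 → no match
3. `bdbabdac` → match
4. `dbdbabaad` → match
5 → match
6 → match
7 → no match
8 → no match
9 → no match

1, 3, 4, 5, 6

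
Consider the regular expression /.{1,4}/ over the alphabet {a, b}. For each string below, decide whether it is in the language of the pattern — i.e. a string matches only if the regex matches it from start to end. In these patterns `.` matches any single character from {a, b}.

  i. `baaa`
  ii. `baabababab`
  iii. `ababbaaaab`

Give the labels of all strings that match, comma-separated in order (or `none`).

i → match
ii → no match
iii → no match

i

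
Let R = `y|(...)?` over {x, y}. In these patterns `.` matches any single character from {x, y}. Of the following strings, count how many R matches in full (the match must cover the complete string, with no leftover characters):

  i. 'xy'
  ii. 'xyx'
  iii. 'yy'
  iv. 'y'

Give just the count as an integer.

i → no match
ii → match
iii → no match
iv → match
Total matched: 2

2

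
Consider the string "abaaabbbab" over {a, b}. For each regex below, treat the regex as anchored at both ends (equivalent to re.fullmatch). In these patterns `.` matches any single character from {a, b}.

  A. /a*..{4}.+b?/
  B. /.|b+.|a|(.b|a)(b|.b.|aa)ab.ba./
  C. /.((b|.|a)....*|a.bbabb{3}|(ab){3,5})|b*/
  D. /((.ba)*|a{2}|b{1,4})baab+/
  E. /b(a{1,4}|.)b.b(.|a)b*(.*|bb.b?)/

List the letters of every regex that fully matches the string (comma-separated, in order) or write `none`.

A, B, C

A → match
B → match
C → match
D → no match
E → no match — must start with "b"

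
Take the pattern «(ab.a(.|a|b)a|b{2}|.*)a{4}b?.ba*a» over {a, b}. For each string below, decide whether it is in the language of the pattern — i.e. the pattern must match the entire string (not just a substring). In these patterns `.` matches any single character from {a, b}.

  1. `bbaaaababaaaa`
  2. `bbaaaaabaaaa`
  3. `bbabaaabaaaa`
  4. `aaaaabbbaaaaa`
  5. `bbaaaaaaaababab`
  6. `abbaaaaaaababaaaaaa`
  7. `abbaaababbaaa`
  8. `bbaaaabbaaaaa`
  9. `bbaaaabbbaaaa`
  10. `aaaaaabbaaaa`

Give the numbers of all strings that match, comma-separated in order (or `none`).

1, 2, 4, 6, 8, 9, 10

1 → match
2 → match
3 → no match
4 → match
5 → no match — must end with `a`
6 → match
7 → no match
8 → match
9 → match
10 → match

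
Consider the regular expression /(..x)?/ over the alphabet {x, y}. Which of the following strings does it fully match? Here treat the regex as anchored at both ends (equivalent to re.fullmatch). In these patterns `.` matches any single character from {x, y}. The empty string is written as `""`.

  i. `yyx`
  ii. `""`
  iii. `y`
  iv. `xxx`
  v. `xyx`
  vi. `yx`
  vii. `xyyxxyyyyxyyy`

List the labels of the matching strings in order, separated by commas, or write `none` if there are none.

i, ii, iv, v

i → match
ii → match
iii → no match
iv → match
v → match
vi → no match
vii → no match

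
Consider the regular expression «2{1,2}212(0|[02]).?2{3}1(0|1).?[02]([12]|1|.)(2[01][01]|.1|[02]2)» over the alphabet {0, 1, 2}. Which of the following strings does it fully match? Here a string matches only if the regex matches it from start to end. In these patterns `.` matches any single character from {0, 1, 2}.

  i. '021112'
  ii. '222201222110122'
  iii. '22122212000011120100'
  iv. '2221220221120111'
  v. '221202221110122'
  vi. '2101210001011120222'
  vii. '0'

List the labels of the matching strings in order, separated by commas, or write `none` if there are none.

v

i → no match — must start with '2'
ii → no match
iii → no match
iv → no match
v → match
vi → no match
vii → no match — must start with '2'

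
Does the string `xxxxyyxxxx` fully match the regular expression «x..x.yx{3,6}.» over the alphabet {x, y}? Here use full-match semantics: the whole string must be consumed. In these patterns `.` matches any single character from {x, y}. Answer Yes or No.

Yes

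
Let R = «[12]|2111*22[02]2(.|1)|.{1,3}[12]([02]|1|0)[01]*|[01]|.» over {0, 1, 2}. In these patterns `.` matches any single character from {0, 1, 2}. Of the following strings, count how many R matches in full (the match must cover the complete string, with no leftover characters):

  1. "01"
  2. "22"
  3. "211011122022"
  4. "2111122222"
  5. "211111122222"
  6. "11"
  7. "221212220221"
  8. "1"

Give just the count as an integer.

3

1. "01" → no match
2. "22" → no match
3. "211011122022" → no match
4. "2111122222" → match
5. "211111122222" → match
6. "11" → no match
7. "221212220221" → no match
8. "1" → match
Total matched: 3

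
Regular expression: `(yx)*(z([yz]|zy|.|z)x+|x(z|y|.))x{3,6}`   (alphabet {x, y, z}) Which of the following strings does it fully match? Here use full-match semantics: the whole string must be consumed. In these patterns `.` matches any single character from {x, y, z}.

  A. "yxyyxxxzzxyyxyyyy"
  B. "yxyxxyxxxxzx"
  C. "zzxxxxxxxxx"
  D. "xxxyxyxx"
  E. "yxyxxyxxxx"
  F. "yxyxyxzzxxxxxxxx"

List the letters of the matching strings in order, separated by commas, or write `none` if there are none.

C, E, F

A → no match — must end with "x"
B → no match
C → match
D → no match
E → match
F → match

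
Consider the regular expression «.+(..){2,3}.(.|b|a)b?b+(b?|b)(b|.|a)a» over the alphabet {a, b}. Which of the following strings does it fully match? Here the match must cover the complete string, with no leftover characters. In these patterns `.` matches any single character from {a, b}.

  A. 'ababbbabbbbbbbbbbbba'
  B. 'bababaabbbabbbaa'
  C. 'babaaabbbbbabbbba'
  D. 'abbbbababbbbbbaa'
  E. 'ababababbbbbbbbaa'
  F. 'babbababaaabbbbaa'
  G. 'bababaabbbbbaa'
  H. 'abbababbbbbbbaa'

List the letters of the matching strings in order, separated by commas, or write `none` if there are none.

A, B, C, D, E, F, G, H

A → match
B → match
C → match
D → match
E → match
F → match
G → match
H → match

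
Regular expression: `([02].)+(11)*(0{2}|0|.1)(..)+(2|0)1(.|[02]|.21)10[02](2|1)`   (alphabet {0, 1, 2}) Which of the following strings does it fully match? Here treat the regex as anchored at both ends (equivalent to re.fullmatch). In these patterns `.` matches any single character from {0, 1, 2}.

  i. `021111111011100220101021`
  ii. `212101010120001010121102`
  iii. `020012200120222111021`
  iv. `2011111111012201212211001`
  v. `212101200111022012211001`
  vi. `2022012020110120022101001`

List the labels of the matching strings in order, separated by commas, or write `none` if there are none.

iii, iv, v, vi

i → no match
ii → no match
iii → match
iv → match
v → match
vi → match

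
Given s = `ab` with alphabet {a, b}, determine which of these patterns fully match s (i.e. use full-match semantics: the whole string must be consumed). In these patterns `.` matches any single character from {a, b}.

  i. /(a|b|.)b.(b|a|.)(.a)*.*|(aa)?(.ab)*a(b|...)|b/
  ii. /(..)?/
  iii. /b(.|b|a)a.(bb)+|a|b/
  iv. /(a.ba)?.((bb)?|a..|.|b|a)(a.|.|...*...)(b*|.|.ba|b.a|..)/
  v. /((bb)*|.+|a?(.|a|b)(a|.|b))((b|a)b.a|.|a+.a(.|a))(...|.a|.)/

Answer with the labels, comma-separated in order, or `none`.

i → match
ii → match
iii → no match
iv → match
v → match

i, ii, iv, v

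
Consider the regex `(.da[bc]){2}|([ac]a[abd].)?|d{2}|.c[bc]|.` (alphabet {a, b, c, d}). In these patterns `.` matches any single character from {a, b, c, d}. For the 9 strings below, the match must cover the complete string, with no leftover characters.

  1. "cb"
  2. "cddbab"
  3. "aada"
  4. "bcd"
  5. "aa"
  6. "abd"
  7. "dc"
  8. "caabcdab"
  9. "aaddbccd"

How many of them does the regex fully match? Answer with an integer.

1

1 → no match
2 → no match
3 → match
4 → no match
5 → no match
6 → no match
7 → no match
8 → no match
9 → no match
Total matched: 1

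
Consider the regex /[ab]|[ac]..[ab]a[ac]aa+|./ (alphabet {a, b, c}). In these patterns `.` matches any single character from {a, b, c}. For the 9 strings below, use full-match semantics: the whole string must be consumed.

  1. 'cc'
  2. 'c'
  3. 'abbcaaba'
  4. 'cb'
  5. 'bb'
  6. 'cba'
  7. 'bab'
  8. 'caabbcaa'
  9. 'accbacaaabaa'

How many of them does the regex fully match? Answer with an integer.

1

1. 'cc' → no match
2. 'c' → match
3. 'abbcaaba' → no match
4. 'cb' → no match
5. 'bb' → no match
6. 'cba' → no match
7. 'bab' → no match
8. 'caabbcaa' → no match
9. 'accbacaaabaa' → no match
Total matched: 1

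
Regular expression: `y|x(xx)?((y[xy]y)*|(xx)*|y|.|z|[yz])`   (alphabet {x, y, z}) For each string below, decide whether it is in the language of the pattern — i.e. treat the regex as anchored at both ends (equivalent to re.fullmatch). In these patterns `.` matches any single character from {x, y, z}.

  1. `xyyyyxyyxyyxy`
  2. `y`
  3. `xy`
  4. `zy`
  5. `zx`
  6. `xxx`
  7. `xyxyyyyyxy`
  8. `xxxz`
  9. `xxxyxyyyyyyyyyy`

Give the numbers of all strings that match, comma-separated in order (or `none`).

1 → match
2 → match
3 → match
4 → no match
5 → no match
6 → match
7 → match
8 → match
9 → match

1, 2, 3, 6, 7, 8, 9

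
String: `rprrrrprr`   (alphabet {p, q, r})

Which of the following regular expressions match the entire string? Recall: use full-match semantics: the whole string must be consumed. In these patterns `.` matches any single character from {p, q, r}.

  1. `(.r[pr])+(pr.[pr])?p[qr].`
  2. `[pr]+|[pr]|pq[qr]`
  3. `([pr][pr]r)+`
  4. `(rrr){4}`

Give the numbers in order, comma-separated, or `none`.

2, 3

1 → no match
2 → match
3 → match
4 → no match — must start with `rrr`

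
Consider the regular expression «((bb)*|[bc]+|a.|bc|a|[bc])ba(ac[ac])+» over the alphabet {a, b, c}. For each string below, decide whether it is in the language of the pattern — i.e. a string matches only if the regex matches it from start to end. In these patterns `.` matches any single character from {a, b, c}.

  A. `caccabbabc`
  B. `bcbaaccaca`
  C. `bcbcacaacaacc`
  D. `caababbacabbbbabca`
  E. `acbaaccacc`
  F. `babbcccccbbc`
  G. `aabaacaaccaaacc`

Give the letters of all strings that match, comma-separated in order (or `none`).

A → no match
B → match
C → no match
D → no match
E → match
F → no match
G → no match

B, E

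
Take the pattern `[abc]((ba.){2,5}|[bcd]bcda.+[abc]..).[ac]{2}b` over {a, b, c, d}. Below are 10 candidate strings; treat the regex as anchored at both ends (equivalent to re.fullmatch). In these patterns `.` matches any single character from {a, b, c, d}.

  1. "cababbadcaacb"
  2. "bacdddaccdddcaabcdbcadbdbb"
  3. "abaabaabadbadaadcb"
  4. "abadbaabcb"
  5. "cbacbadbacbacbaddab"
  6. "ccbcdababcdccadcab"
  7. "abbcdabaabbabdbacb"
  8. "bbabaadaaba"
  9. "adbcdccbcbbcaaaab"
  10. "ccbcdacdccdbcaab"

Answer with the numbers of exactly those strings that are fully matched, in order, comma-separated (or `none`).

1 → no match
2 → no match
3 → no match
4 → no match
5 → no match
6 → match
7 → match
8 → no match — must end with "b"
9 → no match
10 → match

6, 7, 10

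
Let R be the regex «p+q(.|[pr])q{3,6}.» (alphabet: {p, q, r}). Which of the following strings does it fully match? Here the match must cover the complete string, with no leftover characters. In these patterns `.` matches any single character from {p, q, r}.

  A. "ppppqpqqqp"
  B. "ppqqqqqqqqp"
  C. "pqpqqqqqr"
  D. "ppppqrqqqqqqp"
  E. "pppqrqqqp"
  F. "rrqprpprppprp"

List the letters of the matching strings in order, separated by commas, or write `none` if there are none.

A. "ppppqpqqqp" → match
B. "ppqqqqqqqqp" → match
C. "pqpqqqqqr" → match
D → match
E. "pppqrqqqp" → match
F → no match — must start with "p"

A, B, C, D, E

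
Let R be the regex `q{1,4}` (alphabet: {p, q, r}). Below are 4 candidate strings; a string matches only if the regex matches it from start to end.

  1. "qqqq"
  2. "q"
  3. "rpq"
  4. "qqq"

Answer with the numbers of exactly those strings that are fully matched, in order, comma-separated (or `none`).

1, 2, 4

1 → match
2 → match
3 → no match — must start with "q"
4 → match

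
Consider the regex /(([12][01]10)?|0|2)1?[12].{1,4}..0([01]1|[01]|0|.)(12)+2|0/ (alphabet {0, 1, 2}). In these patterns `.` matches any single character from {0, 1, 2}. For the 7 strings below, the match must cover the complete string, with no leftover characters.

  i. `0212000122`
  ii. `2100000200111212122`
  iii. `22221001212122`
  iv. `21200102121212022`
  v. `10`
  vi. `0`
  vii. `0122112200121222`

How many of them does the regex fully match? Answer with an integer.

3

i → match
ii → no match
iii → match
iv → no match
v → no match
vi → match
vii → no match
Total matched: 3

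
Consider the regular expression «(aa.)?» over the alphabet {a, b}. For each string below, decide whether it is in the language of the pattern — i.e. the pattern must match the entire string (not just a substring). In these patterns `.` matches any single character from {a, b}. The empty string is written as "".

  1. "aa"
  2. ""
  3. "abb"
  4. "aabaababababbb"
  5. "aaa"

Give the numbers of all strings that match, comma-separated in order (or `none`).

1 → no match
2 → match
3 → no match
4 → no match
5 → match

2, 5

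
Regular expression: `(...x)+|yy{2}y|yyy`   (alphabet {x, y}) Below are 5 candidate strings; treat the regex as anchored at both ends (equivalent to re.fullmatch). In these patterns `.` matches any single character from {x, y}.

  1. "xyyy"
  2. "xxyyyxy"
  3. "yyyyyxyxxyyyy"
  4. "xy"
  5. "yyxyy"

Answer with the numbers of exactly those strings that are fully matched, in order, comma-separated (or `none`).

1. "xyyy" → no match
2. "xxyyyxy" → no match
3 → no match
4. "xy" → no match
5. "yyxyy" → no match

none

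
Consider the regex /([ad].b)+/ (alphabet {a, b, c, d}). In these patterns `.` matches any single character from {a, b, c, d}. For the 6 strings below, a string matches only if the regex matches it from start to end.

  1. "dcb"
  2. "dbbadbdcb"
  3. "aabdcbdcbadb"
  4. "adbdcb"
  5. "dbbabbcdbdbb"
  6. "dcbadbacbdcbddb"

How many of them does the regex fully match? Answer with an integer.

5

1 → match
2 → match
3 → match
4 → match
5 → no match
6 → match
Total matched: 5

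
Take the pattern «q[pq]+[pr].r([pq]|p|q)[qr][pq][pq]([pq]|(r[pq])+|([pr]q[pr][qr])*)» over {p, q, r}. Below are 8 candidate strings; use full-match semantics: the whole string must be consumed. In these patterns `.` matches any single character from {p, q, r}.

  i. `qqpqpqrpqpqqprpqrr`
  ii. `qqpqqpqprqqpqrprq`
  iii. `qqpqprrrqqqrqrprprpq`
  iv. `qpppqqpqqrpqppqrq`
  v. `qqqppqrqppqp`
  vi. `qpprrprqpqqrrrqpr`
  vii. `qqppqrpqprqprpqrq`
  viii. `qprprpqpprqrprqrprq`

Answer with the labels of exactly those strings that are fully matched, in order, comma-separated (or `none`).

i → no match
ii → no match
iii → no match
iv → no match
v → no match
vi → no match
vii → no match
viii → match

viii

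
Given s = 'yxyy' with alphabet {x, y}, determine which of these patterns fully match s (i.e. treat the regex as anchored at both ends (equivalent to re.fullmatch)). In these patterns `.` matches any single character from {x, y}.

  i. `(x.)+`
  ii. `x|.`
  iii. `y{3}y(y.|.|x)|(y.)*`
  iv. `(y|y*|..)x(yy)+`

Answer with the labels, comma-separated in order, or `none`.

iii, iv

i → no match — must start with 'x'
ii → no match
iii → match
iv → match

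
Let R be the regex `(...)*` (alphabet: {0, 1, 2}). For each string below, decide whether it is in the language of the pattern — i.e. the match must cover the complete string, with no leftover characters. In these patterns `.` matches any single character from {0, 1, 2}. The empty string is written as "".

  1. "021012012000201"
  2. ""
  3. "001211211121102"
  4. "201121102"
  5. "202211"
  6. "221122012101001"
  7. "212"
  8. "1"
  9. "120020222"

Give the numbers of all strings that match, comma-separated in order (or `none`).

1, 2, 3, 4, 5, 6, 7, 9

1 → match
2 → match
3 → match
4 → match
5 → match
6 → match
7 → match
8 → no match
9 → match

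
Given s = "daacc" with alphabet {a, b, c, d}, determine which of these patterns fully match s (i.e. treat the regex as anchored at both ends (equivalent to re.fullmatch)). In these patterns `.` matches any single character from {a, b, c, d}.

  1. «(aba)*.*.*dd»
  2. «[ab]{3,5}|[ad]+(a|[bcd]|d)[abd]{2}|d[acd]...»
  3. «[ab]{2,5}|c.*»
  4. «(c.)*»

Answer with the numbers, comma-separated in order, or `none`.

2

1 → no match — must end with "dd"
2 → match
3 → no match
4 → no match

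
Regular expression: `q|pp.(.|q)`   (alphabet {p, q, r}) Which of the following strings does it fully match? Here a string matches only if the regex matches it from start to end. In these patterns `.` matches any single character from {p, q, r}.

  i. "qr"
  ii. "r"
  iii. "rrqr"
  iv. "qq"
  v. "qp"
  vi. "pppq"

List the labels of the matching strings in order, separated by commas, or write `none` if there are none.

i → no match
ii → no match
iii → no match
iv → no match
v → no match
vi → match

vi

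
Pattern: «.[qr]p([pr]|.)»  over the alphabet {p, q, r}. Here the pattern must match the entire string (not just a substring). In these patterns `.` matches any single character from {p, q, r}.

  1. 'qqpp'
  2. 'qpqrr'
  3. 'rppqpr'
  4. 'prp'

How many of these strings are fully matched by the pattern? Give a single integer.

1 → match
2 → no match
3 → no match
4 → no match
Total matched: 1

1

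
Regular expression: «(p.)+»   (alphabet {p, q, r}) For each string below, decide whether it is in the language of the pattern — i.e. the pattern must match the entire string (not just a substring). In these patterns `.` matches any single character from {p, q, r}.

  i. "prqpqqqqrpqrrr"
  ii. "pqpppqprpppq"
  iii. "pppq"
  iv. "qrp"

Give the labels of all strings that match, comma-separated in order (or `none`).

ii, iii

i → no match
ii. "pqpppqprpppq" → match
iii. "pppq" → match
iv. "qrp" → no match — must start with "p"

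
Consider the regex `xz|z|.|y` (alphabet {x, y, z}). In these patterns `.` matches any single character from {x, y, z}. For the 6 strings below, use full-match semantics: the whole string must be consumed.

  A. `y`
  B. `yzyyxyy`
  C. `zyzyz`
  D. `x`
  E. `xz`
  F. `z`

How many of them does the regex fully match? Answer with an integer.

A. `y` → match
B. `yzyyxyy` → no match
C. `zyzyz` → no match
D. `x` → match
E. `xz` → match
F. `z` → match
Total matched: 4

4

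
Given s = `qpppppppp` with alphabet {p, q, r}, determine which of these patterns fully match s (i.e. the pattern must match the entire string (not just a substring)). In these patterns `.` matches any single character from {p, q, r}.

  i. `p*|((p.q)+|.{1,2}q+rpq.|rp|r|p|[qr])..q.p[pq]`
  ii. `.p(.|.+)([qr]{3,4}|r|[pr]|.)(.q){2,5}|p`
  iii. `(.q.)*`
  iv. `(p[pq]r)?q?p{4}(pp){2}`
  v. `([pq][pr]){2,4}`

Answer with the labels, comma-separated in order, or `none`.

iv

i → no match
ii → no match
iii → no match
iv → match
v → no match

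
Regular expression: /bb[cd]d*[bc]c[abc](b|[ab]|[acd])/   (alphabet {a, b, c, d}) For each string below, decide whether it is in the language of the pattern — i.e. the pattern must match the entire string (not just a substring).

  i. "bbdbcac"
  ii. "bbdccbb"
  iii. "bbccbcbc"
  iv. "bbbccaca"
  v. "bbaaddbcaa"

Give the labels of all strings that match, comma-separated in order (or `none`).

i → match
ii → match
iii → no match
iv → no match
v → no match

i, ii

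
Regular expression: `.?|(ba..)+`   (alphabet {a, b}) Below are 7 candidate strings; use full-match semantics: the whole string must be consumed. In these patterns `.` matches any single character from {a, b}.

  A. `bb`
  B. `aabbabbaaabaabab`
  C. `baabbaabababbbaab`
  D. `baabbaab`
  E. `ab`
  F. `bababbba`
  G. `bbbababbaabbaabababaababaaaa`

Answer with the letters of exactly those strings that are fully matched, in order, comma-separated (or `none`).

D

A → no match
B → no match
C → no match
D → match
E → no match
F → no match
G → no match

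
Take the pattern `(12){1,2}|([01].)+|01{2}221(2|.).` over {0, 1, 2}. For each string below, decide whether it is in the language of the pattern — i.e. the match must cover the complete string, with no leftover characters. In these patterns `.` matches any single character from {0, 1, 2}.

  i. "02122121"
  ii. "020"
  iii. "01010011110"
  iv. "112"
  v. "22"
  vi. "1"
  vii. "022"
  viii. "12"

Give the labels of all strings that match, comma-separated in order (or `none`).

viii

i. "02122121" → no match
ii. "020" → no match
iii. "01010011110" → no match
iv. "112" → no match
v. "22" → no match
vi. "1" → no match
vii. "022" → no match
viii. "12" → match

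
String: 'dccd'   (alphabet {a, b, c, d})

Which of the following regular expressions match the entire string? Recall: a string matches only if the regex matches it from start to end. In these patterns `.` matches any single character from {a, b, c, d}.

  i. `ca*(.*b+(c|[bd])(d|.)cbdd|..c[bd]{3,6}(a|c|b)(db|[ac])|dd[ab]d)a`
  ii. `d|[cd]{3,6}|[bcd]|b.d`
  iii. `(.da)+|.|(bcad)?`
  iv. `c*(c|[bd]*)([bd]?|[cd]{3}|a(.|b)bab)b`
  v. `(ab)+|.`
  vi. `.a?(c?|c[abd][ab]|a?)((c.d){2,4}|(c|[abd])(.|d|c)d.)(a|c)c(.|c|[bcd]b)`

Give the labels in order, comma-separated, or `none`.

ii

i → no match — must start with 'c'
ii → match
iii → no match
iv → no match — must end with 'b'
v → no match
vi → no match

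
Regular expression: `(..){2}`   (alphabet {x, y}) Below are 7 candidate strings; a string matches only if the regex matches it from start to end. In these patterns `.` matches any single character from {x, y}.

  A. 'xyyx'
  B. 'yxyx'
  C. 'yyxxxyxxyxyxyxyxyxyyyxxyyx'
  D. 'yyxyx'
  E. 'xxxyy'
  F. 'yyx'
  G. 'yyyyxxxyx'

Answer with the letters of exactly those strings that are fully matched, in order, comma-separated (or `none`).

A → match
B → match
C → no match
D → no match
E → no match
F → no match
G → no match

A, B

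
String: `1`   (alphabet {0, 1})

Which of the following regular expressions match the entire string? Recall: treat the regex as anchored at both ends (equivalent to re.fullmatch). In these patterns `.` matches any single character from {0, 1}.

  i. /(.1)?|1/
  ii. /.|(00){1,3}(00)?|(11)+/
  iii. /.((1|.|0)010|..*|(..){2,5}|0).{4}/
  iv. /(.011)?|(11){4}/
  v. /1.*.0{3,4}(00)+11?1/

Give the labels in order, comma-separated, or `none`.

i → match
ii → match
iii → no match
iv → no match
v → no match

i, ii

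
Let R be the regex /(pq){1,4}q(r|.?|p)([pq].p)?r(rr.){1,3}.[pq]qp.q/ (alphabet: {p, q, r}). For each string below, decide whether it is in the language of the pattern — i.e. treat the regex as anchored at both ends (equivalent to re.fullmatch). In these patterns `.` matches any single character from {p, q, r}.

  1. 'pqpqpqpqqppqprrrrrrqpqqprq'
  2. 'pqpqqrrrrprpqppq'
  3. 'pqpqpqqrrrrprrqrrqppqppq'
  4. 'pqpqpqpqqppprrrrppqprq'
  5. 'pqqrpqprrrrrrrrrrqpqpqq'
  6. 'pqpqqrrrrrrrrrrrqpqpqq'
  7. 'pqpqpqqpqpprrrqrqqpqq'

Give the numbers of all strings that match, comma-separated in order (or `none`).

1 → match
2 → match
3 → match
4 → match
5 → match
6 → match
7 → match

1, 2, 3, 4, 5, 6, 7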